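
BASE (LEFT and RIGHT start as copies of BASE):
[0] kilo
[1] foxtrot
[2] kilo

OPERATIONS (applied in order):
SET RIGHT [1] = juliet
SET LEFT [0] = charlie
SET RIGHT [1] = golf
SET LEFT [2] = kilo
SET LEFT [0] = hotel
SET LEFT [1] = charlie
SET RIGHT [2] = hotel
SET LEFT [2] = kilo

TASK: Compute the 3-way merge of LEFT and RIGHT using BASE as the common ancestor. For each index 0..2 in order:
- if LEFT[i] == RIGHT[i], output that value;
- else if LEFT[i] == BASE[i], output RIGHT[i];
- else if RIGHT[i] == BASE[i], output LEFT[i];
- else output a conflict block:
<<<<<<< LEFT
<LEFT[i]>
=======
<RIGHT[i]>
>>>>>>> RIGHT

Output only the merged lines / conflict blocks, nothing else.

Final LEFT:  [hotel, charlie, kilo]
Final RIGHT: [kilo, golf, hotel]
i=0: L=hotel, R=kilo=BASE -> take LEFT -> hotel
i=1: BASE=foxtrot L=charlie R=golf all differ -> CONFLICT
i=2: L=kilo=BASE, R=hotel -> take RIGHT -> hotel

Answer: hotel
<<<<<<< LEFT
charlie
=======
golf
>>>>>>> RIGHT
hotel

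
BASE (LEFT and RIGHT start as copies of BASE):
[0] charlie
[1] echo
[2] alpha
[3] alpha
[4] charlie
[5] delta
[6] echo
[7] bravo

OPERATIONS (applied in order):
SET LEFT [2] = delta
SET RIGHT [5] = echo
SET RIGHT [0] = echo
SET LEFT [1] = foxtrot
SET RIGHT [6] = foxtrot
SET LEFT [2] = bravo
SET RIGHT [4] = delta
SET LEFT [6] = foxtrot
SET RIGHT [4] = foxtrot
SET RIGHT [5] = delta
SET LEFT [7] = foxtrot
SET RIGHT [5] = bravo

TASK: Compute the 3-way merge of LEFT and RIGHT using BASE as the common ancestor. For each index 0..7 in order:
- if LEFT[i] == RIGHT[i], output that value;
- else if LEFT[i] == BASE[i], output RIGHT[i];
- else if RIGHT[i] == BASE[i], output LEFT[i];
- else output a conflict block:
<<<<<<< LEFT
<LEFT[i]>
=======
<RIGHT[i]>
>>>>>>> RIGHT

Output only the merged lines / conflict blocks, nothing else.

Answer: echo
foxtrot
bravo
alpha
foxtrot
bravo
foxtrot
foxtrot

Derivation:
Final LEFT:  [charlie, foxtrot, bravo, alpha, charlie, delta, foxtrot, foxtrot]
Final RIGHT: [echo, echo, alpha, alpha, foxtrot, bravo, foxtrot, bravo]
i=0: L=charlie=BASE, R=echo -> take RIGHT -> echo
i=1: L=foxtrot, R=echo=BASE -> take LEFT -> foxtrot
i=2: L=bravo, R=alpha=BASE -> take LEFT -> bravo
i=3: L=alpha R=alpha -> agree -> alpha
i=4: L=charlie=BASE, R=foxtrot -> take RIGHT -> foxtrot
i=5: L=delta=BASE, R=bravo -> take RIGHT -> bravo
i=6: L=foxtrot R=foxtrot -> agree -> foxtrot
i=7: L=foxtrot, R=bravo=BASE -> take LEFT -> foxtrot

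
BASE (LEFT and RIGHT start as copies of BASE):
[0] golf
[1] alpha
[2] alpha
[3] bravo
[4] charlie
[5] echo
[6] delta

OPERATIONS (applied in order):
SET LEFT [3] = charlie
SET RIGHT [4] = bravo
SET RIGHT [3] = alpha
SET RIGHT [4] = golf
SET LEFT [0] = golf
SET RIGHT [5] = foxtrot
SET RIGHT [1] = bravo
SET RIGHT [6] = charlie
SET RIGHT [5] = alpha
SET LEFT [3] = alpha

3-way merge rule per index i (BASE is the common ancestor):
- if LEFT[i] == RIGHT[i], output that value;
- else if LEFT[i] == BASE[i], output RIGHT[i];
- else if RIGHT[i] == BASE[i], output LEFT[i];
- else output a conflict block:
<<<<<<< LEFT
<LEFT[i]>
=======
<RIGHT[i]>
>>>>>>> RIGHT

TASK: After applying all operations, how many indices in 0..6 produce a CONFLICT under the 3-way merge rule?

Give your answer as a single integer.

Final LEFT:  [golf, alpha, alpha, alpha, charlie, echo, delta]
Final RIGHT: [golf, bravo, alpha, alpha, golf, alpha, charlie]
i=0: L=golf R=golf -> agree -> golf
i=1: L=alpha=BASE, R=bravo -> take RIGHT -> bravo
i=2: L=alpha R=alpha -> agree -> alpha
i=3: L=alpha R=alpha -> agree -> alpha
i=4: L=charlie=BASE, R=golf -> take RIGHT -> golf
i=5: L=echo=BASE, R=alpha -> take RIGHT -> alpha
i=6: L=delta=BASE, R=charlie -> take RIGHT -> charlie
Conflict count: 0

Answer: 0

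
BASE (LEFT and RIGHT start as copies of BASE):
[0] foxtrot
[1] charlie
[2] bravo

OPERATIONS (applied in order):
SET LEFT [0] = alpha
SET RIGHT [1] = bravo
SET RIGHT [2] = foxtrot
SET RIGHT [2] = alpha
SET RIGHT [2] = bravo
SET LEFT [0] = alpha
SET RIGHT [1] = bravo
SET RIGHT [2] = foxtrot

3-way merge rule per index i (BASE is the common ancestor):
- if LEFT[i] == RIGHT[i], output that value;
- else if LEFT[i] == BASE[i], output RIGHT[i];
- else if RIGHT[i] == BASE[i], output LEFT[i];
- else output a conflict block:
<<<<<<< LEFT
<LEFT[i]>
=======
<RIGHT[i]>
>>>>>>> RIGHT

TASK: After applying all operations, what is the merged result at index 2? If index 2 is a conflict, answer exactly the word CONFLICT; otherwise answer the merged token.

Answer: foxtrot

Derivation:
Final LEFT:  [alpha, charlie, bravo]
Final RIGHT: [foxtrot, bravo, foxtrot]
i=0: L=alpha, R=foxtrot=BASE -> take LEFT -> alpha
i=1: L=charlie=BASE, R=bravo -> take RIGHT -> bravo
i=2: L=bravo=BASE, R=foxtrot -> take RIGHT -> foxtrot
Index 2 -> foxtrot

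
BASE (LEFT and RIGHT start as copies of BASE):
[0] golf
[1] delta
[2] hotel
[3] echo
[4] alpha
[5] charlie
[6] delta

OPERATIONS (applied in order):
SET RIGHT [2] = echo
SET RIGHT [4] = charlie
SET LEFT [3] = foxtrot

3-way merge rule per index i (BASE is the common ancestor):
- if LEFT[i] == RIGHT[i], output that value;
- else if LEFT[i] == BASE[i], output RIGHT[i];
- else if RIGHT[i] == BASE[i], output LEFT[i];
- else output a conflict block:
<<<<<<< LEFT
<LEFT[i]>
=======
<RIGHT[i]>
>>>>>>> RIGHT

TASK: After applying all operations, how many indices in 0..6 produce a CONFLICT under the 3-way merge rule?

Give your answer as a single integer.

Final LEFT:  [golf, delta, hotel, foxtrot, alpha, charlie, delta]
Final RIGHT: [golf, delta, echo, echo, charlie, charlie, delta]
i=0: L=golf R=golf -> agree -> golf
i=1: L=delta R=delta -> agree -> delta
i=2: L=hotel=BASE, R=echo -> take RIGHT -> echo
i=3: L=foxtrot, R=echo=BASE -> take LEFT -> foxtrot
i=4: L=alpha=BASE, R=charlie -> take RIGHT -> charlie
i=5: L=charlie R=charlie -> agree -> charlie
i=6: L=delta R=delta -> agree -> delta
Conflict count: 0

Answer: 0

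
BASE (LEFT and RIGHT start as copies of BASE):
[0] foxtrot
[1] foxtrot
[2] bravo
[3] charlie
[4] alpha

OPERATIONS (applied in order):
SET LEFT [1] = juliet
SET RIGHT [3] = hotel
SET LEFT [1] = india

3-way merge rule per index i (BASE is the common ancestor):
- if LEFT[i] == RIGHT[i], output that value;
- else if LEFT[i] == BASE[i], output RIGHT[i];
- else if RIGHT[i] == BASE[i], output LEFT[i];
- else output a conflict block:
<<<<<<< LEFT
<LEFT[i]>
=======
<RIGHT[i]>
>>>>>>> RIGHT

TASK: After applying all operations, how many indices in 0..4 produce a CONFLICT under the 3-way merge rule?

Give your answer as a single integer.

Answer: 0

Derivation:
Final LEFT:  [foxtrot, india, bravo, charlie, alpha]
Final RIGHT: [foxtrot, foxtrot, bravo, hotel, alpha]
i=0: L=foxtrot R=foxtrot -> agree -> foxtrot
i=1: L=india, R=foxtrot=BASE -> take LEFT -> india
i=2: L=bravo R=bravo -> agree -> bravo
i=3: L=charlie=BASE, R=hotel -> take RIGHT -> hotel
i=4: L=alpha R=alpha -> agree -> alpha
Conflict count: 0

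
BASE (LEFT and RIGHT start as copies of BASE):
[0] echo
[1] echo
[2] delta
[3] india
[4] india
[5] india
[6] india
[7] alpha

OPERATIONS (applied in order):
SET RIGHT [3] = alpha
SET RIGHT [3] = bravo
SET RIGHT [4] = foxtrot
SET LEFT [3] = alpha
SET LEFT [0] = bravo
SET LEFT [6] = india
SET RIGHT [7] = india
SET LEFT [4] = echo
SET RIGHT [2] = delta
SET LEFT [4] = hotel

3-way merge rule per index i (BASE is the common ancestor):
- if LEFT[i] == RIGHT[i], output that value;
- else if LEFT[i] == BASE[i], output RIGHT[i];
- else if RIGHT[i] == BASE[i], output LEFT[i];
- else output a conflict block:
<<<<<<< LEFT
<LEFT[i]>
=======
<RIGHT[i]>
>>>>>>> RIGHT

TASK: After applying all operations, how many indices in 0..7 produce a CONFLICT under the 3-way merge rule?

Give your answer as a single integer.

Answer: 2

Derivation:
Final LEFT:  [bravo, echo, delta, alpha, hotel, india, india, alpha]
Final RIGHT: [echo, echo, delta, bravo, foxtrot, india, india, india]
i=0: L=bravo, R=echo=BASE -> take LEFT -> bravo
i=1: L=echo R=echo -> agree -> echo
i=2: L=delta R=delta -> agree -> delta
i=3: BASE=india L=alpha R=bravo all differ -> CONFLICT
i=4: BASE=india L=hotel R=foxtrot all differ -> CONFLICT
i=5: L=india R=india -> agree -> india
i=6: L=india R=india -> agree -> india
i=7: L=alpha=BASE, R=india -> take RIGHT -> india
Conflict count: 2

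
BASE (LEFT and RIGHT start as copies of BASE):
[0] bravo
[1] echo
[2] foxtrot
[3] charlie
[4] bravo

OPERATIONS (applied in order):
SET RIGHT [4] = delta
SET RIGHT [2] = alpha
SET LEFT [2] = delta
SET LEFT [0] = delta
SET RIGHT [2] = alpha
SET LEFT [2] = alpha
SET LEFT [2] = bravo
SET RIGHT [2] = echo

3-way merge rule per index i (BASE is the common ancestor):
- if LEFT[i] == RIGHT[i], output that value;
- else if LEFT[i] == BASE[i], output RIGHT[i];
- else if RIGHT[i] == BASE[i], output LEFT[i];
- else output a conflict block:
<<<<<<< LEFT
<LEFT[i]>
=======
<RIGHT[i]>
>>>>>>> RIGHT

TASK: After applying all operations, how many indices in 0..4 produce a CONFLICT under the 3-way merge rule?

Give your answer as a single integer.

Answer: 1

Derivation:
Final LEFT:  [delta, echo, bravo, charlie, bravo]
Final RIGHT: [bravo, echo, echo, charlie, delta]
i=0: L=delta, R=bravo=BASE -> take LEFT -> delta
i=1: L=echo R=echo -> agree -> echo
i=2: BASE=foxtrot L=bravo R=echo all differ -> CONFLICT
i=3: L=charlie R=charlie -> agree -> charlie
i=4: L=bravo=BASE, R=delta -> take RIGHT -> delta
Conflict count: 1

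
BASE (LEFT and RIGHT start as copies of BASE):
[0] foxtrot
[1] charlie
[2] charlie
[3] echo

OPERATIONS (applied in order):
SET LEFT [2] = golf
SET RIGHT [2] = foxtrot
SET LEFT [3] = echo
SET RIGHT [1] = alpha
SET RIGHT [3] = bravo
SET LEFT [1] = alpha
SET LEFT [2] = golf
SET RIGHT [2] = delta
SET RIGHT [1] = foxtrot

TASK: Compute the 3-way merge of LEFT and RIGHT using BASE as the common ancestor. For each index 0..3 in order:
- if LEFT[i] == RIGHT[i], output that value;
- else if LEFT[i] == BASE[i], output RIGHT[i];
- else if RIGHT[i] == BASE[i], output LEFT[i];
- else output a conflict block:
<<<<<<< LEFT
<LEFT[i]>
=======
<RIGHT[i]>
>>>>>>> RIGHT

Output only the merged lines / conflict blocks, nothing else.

Final LEFT:  [foxtrot, alpha, golf, echo]
Final RIGHT: [foxtrot, foxtrot, delta, bravo]
i=0: L=foxtrot R=foxtrot -> agree -> foxtrot
i=1: BASE=charlie L=alpha R=foxtrot all differ -> CONFLICT
i=2: BASE=charlie L=golf R=delta all differ -> CONFLICT
i=3: L=echo=BASE, R=bravo -> take RIGHT -> bravo

Answer: foxtrot
<<<<<<< LEFT
alpha
=======
foxtrot
>>>>>>> RIGHT
<<<<<<< LEFT
golf
=======
delta
>>>>>>> RIGHT
bravo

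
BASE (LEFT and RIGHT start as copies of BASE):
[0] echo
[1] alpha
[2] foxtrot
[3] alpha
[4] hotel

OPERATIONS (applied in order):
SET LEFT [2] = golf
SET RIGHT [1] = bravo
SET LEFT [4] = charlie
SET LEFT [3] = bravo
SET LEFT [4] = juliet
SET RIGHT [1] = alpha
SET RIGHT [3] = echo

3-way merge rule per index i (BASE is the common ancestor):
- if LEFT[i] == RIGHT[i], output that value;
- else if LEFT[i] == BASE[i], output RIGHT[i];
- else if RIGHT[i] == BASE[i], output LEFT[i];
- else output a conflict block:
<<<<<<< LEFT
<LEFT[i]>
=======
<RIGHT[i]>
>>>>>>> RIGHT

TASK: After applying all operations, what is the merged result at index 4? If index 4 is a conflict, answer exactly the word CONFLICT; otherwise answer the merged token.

Answer: juliet

Derivation:
Final LEFT:  [echo, alpha, golf, bravo, juliet]
Final RIGHT: [echo, alpha, foxtrot, echo, hotel]
i=0: L=echo R=echo -> agree -> echo
i=1: L=alpha R=alpha -> agree -> alpha
i=2: L=golf, R=foxtrot=BASE -> take LEFT -> golf
i=3: BASE=alpha L=bravo R=echo all differ -> CONFLICT
i=4: L=juliet, R=hotel=BASE -> take LEFT -> juliet
Index 4 -> juliet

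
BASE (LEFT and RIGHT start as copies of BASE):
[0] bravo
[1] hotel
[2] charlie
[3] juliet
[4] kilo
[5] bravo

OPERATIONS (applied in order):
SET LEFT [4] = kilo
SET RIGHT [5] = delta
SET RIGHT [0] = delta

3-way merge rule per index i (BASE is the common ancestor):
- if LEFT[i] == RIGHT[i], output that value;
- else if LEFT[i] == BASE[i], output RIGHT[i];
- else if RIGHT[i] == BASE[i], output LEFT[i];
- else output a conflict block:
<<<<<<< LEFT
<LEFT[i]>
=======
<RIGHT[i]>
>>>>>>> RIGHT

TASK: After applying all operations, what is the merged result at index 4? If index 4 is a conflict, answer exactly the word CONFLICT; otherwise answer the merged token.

Answer: kilo

Derivation:
Final LEFT:  [bravo, hotel, charlie, juliet, kilo, bravo]
Final RIGHT: [delta, hotel, charlie, juliet, kilo, delta]
i=0: L=bravo=BASE, R=delta -> take RIGHT -> delta
i=1: L=hotel R=hotel -> agree -> hotel
i=2: L=charlie R=charlie -> agree -> charlie
i=3: L=juliet R=juliet -> agree -> juliet
i=4: L=kilo R=kilo -> agree -> kilo
i=5: L=bravo=BASE, R=delta -> take RIGHT -> delta
Index 4 -> kilo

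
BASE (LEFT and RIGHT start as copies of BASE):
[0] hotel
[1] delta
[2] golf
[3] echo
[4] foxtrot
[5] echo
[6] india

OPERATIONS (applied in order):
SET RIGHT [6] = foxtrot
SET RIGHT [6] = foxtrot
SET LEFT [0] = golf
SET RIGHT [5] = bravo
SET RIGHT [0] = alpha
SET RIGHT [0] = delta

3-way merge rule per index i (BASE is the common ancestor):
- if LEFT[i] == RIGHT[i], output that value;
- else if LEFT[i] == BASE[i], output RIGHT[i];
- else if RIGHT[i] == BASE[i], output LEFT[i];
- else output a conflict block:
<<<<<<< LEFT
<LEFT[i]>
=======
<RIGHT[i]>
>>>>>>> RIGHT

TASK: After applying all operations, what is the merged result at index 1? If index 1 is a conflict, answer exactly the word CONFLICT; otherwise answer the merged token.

Final LEFT:  [golf, delta, golf, echo, foxtrot, echo, india]
Final RIGHT: [delta, delta, golf, echo, foxtrot, bravo, foxtrot]
i=0: BASE=hotel L=golf R=delta all differ -> CONFLICT
i=1: L=delta R=delta -> agree -> delta
i=2: L=golf R=golf -> agree -> golf
i=3: L=echo R=echo -> agree -> echo
i=4: L=foxtrot R=foxtrot -> agree -> foxtrot
i=5: L=echo=BASE, R=bravo -> take RIGHT -> bravo
i=6: L=india=BASE, R=foxtrot -> take RIGHT -> foxtrot
Index 1 -> delta

Answer: delta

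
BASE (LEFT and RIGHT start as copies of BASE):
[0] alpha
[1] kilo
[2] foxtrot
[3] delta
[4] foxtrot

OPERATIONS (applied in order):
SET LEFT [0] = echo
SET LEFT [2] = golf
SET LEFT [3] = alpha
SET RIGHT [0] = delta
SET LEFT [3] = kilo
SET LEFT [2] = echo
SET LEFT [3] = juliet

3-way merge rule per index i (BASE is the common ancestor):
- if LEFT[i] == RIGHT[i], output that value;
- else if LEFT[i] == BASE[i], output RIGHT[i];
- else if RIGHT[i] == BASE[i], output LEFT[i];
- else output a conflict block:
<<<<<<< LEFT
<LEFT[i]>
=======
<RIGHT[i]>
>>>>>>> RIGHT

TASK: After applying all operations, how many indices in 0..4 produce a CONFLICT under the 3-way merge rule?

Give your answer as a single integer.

Final LEFT:  [echo, kilo, echo, juliet, foxtrot]
Final RIGHT: [delta, kilo, foxtrot, delta, foxtrot]
i=0: BASE=alpha L=echo R=delta all differ -> CONFLICT
i=1: L=kilo R=kilo -> agree -> kilo
i=2: L=echo, R=foxtrot=BASE -> take LEFT -> echo
i=3: L=juliet, R=delta=BASE -> take LEFT -> juliet
i=4: L=foxtrot R=foxtrot -> agree -> foxtrot
Conflict count: 1

Answer: 1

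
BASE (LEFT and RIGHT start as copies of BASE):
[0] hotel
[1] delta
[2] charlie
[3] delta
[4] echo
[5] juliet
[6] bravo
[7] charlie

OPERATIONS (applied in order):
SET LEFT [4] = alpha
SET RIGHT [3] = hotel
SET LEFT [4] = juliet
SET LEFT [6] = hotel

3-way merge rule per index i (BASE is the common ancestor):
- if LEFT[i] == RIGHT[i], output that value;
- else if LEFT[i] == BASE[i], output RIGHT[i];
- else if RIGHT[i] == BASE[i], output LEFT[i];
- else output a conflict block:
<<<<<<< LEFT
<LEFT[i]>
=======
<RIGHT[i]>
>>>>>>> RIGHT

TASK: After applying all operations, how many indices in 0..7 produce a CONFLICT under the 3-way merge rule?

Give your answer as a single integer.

Answer: 0

Derivation:
Final LEFT:  [hotel, delta, charlie, delta, juliet, juliet, hotel, charlie]
Final RIGHT: [hotel, delta, charlie, hotel, echo, juliet, bravo, charlie]
i=0: L=hotel R=hotel -> agree -> hotel
i=1: L=delta R=delta -> agree -> delta
i=2: L=charlie R=charlie -> agree -> charlie
i=3: L=delta=BASE, R=hotel -> take RIGHT -> hotel
i=4: L=juliet, R=echo=BASE -> take LEFT -> juliet
i=5: L=juliet R=juliet -> agree -> juliet
i=6: L=hotel, R=bravo=BASE -> take LEFT -> hotel
i=7: L=charlie R=charlie -> agree -> charlie
Conflict count: 0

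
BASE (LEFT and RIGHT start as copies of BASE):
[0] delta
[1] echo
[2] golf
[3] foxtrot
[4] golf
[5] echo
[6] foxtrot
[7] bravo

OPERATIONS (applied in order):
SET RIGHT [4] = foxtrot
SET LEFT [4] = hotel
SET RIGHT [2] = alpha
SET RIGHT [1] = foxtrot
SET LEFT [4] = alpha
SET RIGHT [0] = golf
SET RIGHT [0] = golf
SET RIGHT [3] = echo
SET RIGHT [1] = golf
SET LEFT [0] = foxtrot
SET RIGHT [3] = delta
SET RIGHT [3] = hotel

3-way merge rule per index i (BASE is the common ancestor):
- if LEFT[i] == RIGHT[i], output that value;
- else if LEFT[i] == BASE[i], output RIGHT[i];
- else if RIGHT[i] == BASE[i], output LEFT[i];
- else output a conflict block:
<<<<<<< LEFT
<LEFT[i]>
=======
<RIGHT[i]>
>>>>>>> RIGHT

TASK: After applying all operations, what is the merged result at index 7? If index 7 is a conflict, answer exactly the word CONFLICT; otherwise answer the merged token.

Answer: bravo

Derivation:
Final LEFT:  [foxtrot, echo, golf, foxtrot, alpha, echo, foxtrot, bravo]
Final RIGHT: [golf, golf, alpha, hotel, foxtrot, echo, foxtrot, bravo]
i=0: BASE=delta L=foxtrot R=golf all differ -> CONFLICT
i=1: L=echo=BASE, R=golf -> take RIGHT -> golf
i=2: L=golf=BASE, R=alpha -> take RIGHT -> alpha
i=3: L=foxtrot=BASE, R=hotel -> take RIGHT -> hotel
i=4: BASE=golf L=alpha R=foxtrot all differ -> CONFLICT
i=5: L=echo R=echo -> agree -> echo
i=6: L=foxtrot R=foxtrot -> agree -> foxtrot
i=7: L=bravo R=bravo -> agree -> bravo
Index 7 -> bravo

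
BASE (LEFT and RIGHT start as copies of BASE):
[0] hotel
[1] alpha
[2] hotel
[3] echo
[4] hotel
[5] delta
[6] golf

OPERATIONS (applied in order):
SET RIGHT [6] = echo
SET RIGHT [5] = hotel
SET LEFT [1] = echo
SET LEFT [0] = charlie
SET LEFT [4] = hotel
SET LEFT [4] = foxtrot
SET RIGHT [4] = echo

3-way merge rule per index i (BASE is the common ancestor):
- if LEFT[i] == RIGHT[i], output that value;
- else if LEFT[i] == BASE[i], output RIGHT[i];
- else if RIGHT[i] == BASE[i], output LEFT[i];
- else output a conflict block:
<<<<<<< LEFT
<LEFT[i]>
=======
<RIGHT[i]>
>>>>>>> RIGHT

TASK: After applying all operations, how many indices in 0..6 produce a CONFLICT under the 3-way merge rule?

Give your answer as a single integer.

Final LEFT:  [charlie, echo, hotel, echo, foxtrot, delta, golf]
Final RIGHT: [hotel, alpha, hotel, echo, echo, hotel, echo]
i=0: L=charlie, R=hotel=BASE -> take LEFT -> charlie
i=1: L=echo, R=alpha=BASE -> take LEFT -> echo
i=2: L=hotel R=hotel -> agree -> hotel
i=3: L=echo R=echo -> agree -> echo
i=4: BASE=hotel L=foxtrot R=echo all differ -> CONFLICT
i=5: L=delta=BASE, R=hotel -> take RIGHT -> hotel
i=6: L=golf=BASE, R=echo -> take RIGHT -> echo
Conflict count: 1

Answer: 1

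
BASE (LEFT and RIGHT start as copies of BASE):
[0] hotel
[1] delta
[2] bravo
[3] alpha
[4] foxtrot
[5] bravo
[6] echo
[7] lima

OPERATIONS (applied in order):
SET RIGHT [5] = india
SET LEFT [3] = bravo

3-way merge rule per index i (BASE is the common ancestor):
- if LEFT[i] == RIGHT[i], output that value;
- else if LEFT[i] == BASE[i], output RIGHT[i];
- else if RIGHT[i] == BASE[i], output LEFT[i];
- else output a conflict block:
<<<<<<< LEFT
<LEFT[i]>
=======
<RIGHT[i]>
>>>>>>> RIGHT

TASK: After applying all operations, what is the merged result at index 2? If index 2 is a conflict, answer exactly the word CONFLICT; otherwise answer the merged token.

Answer: bravo

Derivation:
Final LEFT:  [hotel, delta, bravo, bravo, foxtrot, bravo, echo, lima]
Final RIGHT: [hotel, delta, bravo, alpha, foxtrot, india, echo, lima]
i=0: L=hotel R=hotel -> agree -> hotel
i=1: L=delta R=delta -> agree -> delta
i=2: L=bravo R=bravo -> agree -> bravo
i=3: L=bravo, R=alpha=BASE -> take LEFT -> bravo
i=4: L=foxtrot R=foxtrot -> agree -> foxtrot
i=5: L=bravo=BASE, R=india -> take RIGHT -> india
i=6: L=echo R=echo -> agree -> echo
i=7: L=lima R=lima -> agree -> lima
Index 2 -> bravo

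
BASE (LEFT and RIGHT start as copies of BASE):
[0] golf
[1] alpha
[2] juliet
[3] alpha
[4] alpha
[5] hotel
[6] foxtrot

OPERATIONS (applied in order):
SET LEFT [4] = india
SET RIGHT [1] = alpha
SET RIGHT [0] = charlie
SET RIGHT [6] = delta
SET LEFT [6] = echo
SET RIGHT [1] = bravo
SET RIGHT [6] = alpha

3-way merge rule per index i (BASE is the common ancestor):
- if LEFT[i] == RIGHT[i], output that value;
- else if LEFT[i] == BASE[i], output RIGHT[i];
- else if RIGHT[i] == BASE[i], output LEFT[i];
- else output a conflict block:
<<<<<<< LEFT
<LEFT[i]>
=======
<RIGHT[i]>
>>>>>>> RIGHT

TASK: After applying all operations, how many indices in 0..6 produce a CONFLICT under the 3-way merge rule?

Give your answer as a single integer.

Final LEFT:  [golf, alpha, juliet, alpha, india, hotel, echo]
Final RIGHT: [charlie, bravo, juliet, alpha, alpha, hotel, alpha]
i=0: L=golf=BASE, R=charlie -> take RIGHT -> charlie
i=1: L=alpha=BASE, R=bravo -> take RIGHT -> bravo
i=2: L=juliet R=juliet -> agree -> juliet
i=3: L=alpha R=alpha -> agree -> alpha
i=4: L=india, R=alpha=BASE -> take LEFT -> india
i=5: L=hotel R=hotel -> agree -> hotel
i=6: BASE=foxtrot L=echo R=alpha all differ -> CONFLICT
Conflict count: 1

Answer: 1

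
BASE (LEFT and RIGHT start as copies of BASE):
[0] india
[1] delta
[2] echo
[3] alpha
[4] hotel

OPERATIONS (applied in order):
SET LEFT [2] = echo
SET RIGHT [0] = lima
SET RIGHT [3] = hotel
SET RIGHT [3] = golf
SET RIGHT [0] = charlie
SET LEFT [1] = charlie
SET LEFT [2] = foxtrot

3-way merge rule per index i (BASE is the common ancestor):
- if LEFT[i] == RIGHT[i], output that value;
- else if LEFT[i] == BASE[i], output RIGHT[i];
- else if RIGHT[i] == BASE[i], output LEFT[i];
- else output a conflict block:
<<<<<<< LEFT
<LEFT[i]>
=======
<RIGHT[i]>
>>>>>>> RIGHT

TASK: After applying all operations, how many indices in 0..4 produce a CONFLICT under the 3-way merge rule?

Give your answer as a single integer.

Answer: 0

Derivation:
Final LEFT:  [india, charlie, foxtrot, alpha, hotel]
Final RIGHT: [charlie, delta, echo, golf, hotel]
i=0: L=india=BASE, R=charlie -> take RIGHT -> charlie
i=1: L=charlie, R=delta=BASE -> take LEFT -> charlie
i=2: L=foxtrot, R=echo=BASE -> take LEFT -> foxtrot
i=3: L=alpha=BASE, R=golf -> take RIGHT -> golf
i=4: L=hotel R=hotel -> agree -> hotel
Conflict count: 0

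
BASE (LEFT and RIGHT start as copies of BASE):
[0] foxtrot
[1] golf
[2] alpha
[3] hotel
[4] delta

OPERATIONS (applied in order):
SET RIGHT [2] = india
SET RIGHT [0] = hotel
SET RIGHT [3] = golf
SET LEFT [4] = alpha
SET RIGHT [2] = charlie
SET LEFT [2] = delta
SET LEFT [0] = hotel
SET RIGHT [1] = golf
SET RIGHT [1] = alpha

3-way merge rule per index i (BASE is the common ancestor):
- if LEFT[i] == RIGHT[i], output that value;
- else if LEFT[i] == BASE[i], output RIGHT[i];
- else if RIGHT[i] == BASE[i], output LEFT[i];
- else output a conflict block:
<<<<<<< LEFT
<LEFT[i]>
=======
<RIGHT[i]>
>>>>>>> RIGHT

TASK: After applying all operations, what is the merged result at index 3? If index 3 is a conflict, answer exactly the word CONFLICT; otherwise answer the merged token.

Answer: golf

Derivation:
Final LEFT:  [hotel, golf, delta, hotel, alpha]
Final RIGHT: [hotel, alpha, charlie, golf, delta]
i=0: L=hotel R=hotel -> agree -> hotel
i=1: L=golf=BASE, R=alpha -> take RIGHT -> alpha
i=2: BASE=alpha L=delta R=charlie all differ -> CONFLICT
i=3: L=hotel=BASE, R=golf -> take RIGHT -> golf
i=4: L=alpha, R=delta=BASE -> take LEFT -> alpha
Index 3 -> golf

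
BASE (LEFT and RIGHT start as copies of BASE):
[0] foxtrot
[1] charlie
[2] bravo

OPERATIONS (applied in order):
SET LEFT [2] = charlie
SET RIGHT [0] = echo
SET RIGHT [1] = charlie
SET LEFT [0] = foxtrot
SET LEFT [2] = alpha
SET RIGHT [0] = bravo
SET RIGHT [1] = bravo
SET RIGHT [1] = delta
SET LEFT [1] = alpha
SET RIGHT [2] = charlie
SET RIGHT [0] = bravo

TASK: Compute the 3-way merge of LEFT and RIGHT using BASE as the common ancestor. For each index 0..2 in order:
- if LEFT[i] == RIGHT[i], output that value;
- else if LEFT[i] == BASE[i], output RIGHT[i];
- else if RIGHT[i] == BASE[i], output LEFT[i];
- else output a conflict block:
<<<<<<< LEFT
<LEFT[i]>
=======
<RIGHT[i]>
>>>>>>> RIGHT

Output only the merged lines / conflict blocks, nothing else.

Final LEFT:  [foxtrot, alpha, alpha]
Final RIGHT: [bravo, delta, charlie]
i=0: L=foxtrot=BASE, R=bravo -> take RIGHT -> bravo
i=1: BASE=charlie L=alpha R=delta all differ -> CONFLICT
i=2: BASE=bravo L=alpha R=charlie all differ -> CONFLICT

Answer: bravo
<<<<<<< LEFT
alpha
=======
delta
>>>>>>> RIGHT
<<<<<<< LEFT
alpha
=======
charlie
>>>>>>> RIGHT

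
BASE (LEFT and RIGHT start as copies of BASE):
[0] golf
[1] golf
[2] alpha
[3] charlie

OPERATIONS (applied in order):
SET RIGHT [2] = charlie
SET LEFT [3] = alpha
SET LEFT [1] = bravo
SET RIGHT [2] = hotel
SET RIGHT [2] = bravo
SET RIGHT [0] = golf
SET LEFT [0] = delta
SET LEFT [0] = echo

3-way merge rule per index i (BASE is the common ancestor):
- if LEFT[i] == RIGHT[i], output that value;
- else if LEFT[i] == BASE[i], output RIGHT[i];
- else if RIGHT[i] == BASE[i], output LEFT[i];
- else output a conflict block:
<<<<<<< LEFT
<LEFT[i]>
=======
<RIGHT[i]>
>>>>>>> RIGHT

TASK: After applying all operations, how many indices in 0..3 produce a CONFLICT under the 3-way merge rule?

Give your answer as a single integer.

Final LEFT:  [echo, bravo, alpha, alpha]
Final RIGHT: [golf, golf, bravo, charlie]
i=0: L=echo, R=golf=BASE -> take LEFT -> echo
i=1: L=bravo, R=golf=BASE -> take LEFT -> bravo
i=2: L=alpha=BASE, R=bravo -> take RIGHT -> bravo
i=3: L=alpha, R=charlie=BASE -> take LEFT -> alpha
Conflict count: 0

Answer: 0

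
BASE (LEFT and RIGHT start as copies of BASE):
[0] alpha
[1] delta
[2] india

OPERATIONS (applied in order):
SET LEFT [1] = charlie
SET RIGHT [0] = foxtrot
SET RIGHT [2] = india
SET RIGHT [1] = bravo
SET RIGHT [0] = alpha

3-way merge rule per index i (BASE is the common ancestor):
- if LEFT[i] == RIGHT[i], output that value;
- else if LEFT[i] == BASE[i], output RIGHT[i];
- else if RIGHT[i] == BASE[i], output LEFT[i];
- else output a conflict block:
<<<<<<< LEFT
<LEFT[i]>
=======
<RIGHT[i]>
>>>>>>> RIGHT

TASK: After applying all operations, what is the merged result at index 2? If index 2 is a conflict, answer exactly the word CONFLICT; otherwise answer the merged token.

Answer: india

Derivation:
Final LEFT:  [alpha, charlie, india]
Final RIGHT: [alpha, bravo, india]
i=0: L=alpha R=alpha -> agree -> alpha
i=1: BASE=delta L=charlie R=bravo all differ -> CONFLICT
i=2: L=india R=india -> agree -> india
Index 2 -> india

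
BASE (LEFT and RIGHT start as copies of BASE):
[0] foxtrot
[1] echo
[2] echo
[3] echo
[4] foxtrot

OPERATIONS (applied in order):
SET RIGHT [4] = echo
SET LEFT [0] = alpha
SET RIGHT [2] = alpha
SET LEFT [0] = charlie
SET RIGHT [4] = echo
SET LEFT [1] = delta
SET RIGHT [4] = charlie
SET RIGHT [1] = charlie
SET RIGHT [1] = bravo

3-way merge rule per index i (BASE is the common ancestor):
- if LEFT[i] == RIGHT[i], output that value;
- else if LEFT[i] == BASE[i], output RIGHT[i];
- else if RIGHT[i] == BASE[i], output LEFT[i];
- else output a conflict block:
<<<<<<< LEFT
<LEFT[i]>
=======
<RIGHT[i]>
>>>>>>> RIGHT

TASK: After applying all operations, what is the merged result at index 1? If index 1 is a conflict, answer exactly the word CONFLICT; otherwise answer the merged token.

Final LEFT:  [charlie, delta, echo, echo, foxtrot]
Final RIGHT: [foxtrot, bravo, alpha, echo, charlie]
i=0: L=charlie, R=foxtrot=BASE -> take LEFT -> charlie
i=1: BASE=echo L=delta R=bravo all differ -> CONFLICT
i=2: L=echo=BASE, R=alpha -> take RIGHT -> alpha
i=3: L=echo R=echo -> agree -> echo
i=4: L=foxtrot=BASE, R=charlie -> take RIGHT -> charlie
Index 1 -> CONFLICT

Answer: CONFLICT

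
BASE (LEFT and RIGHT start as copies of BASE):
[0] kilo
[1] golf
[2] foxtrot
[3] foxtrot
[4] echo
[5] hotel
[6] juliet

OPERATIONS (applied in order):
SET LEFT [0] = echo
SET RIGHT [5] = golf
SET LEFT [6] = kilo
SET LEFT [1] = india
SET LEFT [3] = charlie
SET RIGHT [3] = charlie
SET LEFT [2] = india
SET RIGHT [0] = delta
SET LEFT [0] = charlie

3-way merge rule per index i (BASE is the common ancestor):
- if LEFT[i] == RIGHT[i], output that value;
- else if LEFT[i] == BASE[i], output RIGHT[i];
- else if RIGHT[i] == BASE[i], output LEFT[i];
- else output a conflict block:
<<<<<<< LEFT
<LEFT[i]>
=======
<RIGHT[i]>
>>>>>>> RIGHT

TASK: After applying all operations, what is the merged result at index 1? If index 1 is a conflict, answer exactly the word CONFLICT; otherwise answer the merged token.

Final LEFT:  [charlie, india, india, charlie, echo, hotel, kilo]
Final RIGHT: [delta, golf, foxtrot, charlie, echo, golf, juliet]
i=0: BASE=kilo L=charlie R=delta all differ -> CONFLICT
i=1: L=india, R=golf=BASE -> take LEFT -> india
i=2: L=india, R=foxtrot=BASE -> take LEFT -> india
i=3: L=charlie R=charlie -> agree -> charlie
i=4: L=echo R=echo -> agree -> echo
i=5: L=hotel=BASE, R=golf -> take RIGHT -> golf
i=6: L=kilo, R=juliet=BASE -> take LEFT -> kilo
Index 1 -> india

Answer: india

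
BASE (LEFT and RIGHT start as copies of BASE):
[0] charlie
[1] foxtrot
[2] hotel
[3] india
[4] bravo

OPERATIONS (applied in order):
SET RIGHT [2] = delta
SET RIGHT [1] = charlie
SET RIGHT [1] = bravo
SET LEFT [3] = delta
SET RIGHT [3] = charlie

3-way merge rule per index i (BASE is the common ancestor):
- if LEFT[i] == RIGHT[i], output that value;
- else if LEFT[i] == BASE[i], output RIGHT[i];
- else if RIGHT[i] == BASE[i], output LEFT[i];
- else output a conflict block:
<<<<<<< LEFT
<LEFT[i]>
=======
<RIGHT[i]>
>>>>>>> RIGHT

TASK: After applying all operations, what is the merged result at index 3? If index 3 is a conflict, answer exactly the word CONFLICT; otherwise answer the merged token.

Final LEFT:  [charlie, foxtrot, hotel, delta, bravo]
Final RIGHT: [charlie, bravo, delta, charlie, bravo]
i=0: L=charlie R=charlie -> agree -> charlie
i=1: L=foxtrot=BASE, R=bravo -> take RIGHT -> bravo
i=2: L=hotel=BASE, R=delta -> take RIGHT -> delta
i=3: BASE=india L=delta R=charlie all differ -> CONFLICT
i=4: L=bravo R=bravo -> agree -> bravo
Index 3 -> CONFLICT

Answer: CONFLICT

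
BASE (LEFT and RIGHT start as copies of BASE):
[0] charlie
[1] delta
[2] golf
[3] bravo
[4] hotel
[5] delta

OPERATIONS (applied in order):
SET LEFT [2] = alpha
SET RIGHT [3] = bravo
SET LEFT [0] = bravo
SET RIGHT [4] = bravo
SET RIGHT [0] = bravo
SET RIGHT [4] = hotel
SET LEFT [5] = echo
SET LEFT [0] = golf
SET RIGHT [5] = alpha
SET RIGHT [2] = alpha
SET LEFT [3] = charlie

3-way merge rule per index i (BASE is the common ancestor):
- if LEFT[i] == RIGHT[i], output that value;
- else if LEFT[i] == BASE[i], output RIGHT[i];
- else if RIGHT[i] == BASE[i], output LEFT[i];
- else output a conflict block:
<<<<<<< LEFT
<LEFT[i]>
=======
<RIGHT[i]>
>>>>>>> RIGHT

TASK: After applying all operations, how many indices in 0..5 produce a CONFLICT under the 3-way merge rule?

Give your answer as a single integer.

Answer: 2

Derivation:
Final LEFT:  [golf, delta, alpha, charlie, hotel, echo]
Final RIGHT: [bravo, delta, alpha, bravo, hotel, alpha]
i=0: BASE=charlie L=golf R=bravo all differ -> CONFLICT
i=1: L=delta R=delta -> agree -> delta
i=2: L=alpha R=alpha -> agree -> alpha
i=3: L=charlie, R=bravo=BASE -> take LEFT -> charlie
i=4: L=hotel R=hotel -> agree -> hotel
i=5: BASE=delta L=echo R=alpha all differ -> CONFLICT
Conflict count: 2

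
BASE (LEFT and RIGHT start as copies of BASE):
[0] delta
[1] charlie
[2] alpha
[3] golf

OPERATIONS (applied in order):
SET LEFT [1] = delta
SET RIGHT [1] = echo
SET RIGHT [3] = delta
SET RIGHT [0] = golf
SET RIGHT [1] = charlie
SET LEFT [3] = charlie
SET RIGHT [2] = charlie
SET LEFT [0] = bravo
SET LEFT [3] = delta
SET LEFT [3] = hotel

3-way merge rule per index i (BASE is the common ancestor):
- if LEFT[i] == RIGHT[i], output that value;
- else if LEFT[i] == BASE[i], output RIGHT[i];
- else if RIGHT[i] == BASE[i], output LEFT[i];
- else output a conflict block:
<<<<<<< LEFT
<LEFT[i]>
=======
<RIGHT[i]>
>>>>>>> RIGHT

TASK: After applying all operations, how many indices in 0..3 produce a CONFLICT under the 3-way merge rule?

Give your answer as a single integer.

Answer: 2

Derivation:
Final LEFT:  [bravo, delta, alpha, hotel]
Final RIGHT: [golf, charlie, charlie, delta]
i=0: BASE=delta L=bravo R=golf all differ -> CONFLICT
i=1: L=delta, R=charlie=BASE -> take LEFT -> delta
i=2: L=alpha=BASE, R=charlie -> take RIGHT -> charlie
i=3: BASE=golf L=hotel R=delta all differ -> CONFLICT
Conflict count: 2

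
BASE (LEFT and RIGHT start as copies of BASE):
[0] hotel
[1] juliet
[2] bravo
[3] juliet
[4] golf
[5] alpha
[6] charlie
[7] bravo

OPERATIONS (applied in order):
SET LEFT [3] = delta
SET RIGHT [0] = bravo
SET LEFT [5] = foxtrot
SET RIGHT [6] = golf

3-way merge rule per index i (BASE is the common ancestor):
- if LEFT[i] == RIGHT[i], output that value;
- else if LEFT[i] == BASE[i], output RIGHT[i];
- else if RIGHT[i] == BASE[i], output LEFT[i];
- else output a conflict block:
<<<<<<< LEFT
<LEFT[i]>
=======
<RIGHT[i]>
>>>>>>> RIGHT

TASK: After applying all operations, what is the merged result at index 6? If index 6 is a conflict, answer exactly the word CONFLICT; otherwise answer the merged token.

Final LEFT:  [hotel, juliet, bravo, delta, golf, foxtrot, charlie, bravo]
Final RIGHT: [bravo, juliet, bravo, juliet, golf, alpha, golf, bravo]
i=0: L=hotel=BASE, R=bravo -> take RIGHT -> bravo
i=1: L=juliet R=juliet -> agree -> juliet
i=2: L=bravo R=bravo -> agree -> bravo
i=3: L=delta, R=juliet=BASE -> take LEFT -> delta
i=4: L=golf R=golf -> agree -> golf
i=5: L=foxtrot, R=alpha=BASE -> take LEFT -> foxtrot
i=6: L=charlie=BASE, R=golf -> take RIGHT -> golf
i=7: L=bravo R=bravo -> agree -> bravo
Index 6 -> golf

Answer: golf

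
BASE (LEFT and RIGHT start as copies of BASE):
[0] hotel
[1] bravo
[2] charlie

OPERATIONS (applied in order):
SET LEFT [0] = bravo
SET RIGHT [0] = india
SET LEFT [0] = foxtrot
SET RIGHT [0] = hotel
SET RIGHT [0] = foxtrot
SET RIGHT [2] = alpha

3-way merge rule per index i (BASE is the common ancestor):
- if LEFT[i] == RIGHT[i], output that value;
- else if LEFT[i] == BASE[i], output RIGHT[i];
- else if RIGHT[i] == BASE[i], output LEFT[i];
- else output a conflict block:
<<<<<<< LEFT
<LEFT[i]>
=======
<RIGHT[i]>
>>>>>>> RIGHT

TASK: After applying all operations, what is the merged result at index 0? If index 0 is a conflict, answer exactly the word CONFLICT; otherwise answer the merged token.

Answer: foxtrot

Derivation:
Final LEFT:  [foxtrot, bravo, charlie]
Final RIGHT: [foxtrot, bravo, alpha]
i=0: L=foxtrot R=foxtrot -> agree -> foxtrot
i=1: L=bravo R=bravo -> agree -> bravo
i=2: L=charlie=BASE, R=alpha -> take RIGHT -> alpha
Index 0 -> foxtrot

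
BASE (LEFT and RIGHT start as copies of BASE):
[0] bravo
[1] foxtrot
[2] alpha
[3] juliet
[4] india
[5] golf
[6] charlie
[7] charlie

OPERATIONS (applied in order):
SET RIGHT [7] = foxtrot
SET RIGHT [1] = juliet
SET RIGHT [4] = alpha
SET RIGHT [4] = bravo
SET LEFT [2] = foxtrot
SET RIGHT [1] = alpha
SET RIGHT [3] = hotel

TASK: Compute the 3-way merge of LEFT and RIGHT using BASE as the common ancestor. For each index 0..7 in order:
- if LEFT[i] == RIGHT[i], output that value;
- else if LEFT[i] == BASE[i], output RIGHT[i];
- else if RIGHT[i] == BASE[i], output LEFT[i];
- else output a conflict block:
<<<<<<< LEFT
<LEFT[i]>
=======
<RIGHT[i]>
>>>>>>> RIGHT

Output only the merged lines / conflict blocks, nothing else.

Final LEFT:  [bravo, foxtrot, foxtrot, juliet, india, golf, charlie, charlie]
Final RIGHT: [bravo, alpha, alpha, hotel, bravo, golf, charlie, foxtrot]
i=0: L=bravo R=bravo -> agree -> bravo
i=1: L=foxtrot=BASE, R=alpha -> take RIGHT -> alpha
i=2: L=foxtrot, R=alpha=BASE -> take LEFT -> foxtrot
i=3: L=juliet=BASE, R=hotel -> take RIGHT -> hotel
i=4: L=india=BASE, R=bravo -> take RIGHT -> bravo
i=5: L=golf R=golf -> agree -> golf
i=6: L=charlie R=charlie -> agree -> charlie
i=7: L=charlie=BASE, R=foxtrot -> take RIGHT -> foxtrot

Answer: bravo
alpha
foxtrot
hotel
bravo
golf
charlie
foxtrot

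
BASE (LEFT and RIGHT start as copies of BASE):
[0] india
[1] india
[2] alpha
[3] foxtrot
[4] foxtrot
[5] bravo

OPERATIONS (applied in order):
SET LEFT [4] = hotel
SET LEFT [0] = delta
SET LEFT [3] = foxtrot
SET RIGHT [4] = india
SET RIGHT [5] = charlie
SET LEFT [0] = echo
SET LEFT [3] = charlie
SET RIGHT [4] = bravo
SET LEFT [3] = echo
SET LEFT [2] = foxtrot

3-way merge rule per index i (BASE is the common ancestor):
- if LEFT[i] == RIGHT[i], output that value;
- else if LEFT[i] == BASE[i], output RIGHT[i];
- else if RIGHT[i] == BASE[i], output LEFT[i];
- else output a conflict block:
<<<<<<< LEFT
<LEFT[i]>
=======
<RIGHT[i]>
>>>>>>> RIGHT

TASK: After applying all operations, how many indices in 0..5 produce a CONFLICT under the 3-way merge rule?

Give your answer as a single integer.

Answer: 1

Derivation:
Final LEFT:  [echo, india, foxtrot, echo, hotel, bravo]
Final RIGHT: [india, india, alpha, foxtrot, bravo, charlie]
i=0: L=echo, R=india=BASE -> take LEFT -> echo
i=1: L=india R=india -> agree -> india
i=2: L=foxtrot, R=alpha=BASE -> take LEFT -> foxtrot
i=3: L=echo, R=foxtrot=BASE -> take LEFT -> echo
i=4: BASE=foxtrot L=hotel R=bravo all differ -> CONFLICT
i=5: L=bravo=BASE, R=charlie -> take RIGHT -> charlie
Conflict count: 1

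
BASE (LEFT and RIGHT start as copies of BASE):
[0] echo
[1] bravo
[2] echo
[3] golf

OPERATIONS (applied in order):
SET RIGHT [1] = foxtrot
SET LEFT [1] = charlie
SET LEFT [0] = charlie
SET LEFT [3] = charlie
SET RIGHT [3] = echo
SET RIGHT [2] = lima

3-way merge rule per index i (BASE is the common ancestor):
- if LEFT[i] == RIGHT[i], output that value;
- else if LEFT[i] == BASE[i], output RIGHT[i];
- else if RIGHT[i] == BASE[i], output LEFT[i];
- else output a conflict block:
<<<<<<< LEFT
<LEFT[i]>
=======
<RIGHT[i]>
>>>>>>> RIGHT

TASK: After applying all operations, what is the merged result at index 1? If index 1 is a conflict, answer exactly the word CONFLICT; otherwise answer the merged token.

Final LEFT:  [charlie, charlie, echo, charlie]
Final RIGHT: [echo, foxtrot, lima, echo]
i=0: L=charlie, R=echo=BASE -> take LEFT -> charlie
i=1: BASE=bravo L=charlie R=foxtrot all differ -> CONFLICT
i=2: L=echo=BASE, R=lima -> take RIGHT -> lima
i=3: BASE=golf L=charlie R=echo all differ -> CONFLICT
Index 1 -> CONFLICT

Answer: CONFLICT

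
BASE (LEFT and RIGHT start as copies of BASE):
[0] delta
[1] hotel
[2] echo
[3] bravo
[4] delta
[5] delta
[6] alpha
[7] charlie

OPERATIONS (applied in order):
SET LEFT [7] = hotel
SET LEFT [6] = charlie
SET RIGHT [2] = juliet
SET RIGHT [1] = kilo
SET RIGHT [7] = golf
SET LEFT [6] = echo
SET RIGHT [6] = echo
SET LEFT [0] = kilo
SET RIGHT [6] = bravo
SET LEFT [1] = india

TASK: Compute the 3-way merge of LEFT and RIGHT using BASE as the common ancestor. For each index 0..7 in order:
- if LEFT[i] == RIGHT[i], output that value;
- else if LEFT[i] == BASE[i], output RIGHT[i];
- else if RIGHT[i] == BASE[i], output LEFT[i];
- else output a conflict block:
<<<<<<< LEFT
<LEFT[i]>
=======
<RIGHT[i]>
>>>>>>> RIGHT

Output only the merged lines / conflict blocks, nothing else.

Final LEFT:  [kilo, india, echo, bravo, delta, delta, echo, hotel]
Final RIGHT: [delta, kilo, juliet, bravo, delta, delta, bravo, golf]
i=0: L=kilo, R=delta=BASE -> take LEFT -> kilo
i=1: BASE=hotel L=india R=kilo all differ -> CONFLICT
i=2: L=echo=BASE, R=juliet -> take RIGHT -> juliet
i=3: L=bravo R=bravo -> agree -> bravo
i=4: L=delta R=delta -> agree -> delta
i=5: L=delta R=delta -> agree -> delta
i=6: BASE=alpha L=echo R=bravo all differ -> CONFLICT
i=7: BASE=charlie L=hotel R=golf all differ -> CONFLICT

Answer: kilo
<<<<<<< LEFT
india
=======
kilo
>>>>>>> RIGHT
juliet
bravo
delta
delta
<<<<<<< LEFT
echo
=======
bravo
>>>>>>> RIGHT
<<<<<<< LEFT
hotel
=======
golf
>>>>>>> RIGHT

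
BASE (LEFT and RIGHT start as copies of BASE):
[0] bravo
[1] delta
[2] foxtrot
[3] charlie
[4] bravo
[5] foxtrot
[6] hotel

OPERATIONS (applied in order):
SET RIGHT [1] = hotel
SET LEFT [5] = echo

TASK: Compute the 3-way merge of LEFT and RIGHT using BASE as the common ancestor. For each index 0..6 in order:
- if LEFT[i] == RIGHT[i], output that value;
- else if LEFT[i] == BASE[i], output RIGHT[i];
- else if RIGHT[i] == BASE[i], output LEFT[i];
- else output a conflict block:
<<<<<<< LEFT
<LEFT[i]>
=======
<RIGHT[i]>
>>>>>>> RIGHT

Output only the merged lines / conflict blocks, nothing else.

Final LEFT:  [bravo, delta, foxtrot, charlie, bravo, echo, hotel]
Final RIGHT: [bravo, hotel, foxtrot, charlie, bravo, foxtrot, hotel]
i=0: L=bravo R=bravo -> agree -> bravo
i=1: L=delta=BASE, R=hotel -> take RIGHT -> hotel
i=2: L=foxtrot R=foxtrot -> agree -> foxtrot
i=3: L=charlie R=charlie -> agree -> charlie
i=4: L=bravo R=bravo -> agree -> bravo
i=5: L=echo, R=foxtrot=BASE -> take LEFT -> echo
i=6: L=hotel R=hotel -> agree -> hotel

Answer: bravo
hotel
foxtrot
charlie
bravo
echo
hotel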